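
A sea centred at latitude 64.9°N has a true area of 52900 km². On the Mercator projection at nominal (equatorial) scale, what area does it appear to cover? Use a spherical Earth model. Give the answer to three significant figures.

294000 km²

For Mercator, h = k = sec φ (a conformal cylindrical projection has a single point scale, 1/cos φ).
Areal scale = k² = sec²φ = 1/cos²(64.9°) = 1/0.4242² = 5.557.
Apparent area = 52900 × 5.557 ≈ 294000 km².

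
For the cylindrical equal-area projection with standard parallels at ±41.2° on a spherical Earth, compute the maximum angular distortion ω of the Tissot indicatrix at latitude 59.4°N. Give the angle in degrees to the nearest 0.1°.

43.7°

For cylindrical equal-area with standard parallel φ₀, h = cos φ / cos φ₀ and k = cos φ₀ / cos φ, so h·k = 1.
At 59.4°: h = 0.6765, k = 1.478; principal scales a = 1.478, b = 0.6765.
sin(ω/2) = (a − b)/(a + b) = 0.8016/2.155 = 0.3720, so ω = 2 arcsin(0.3720) ≈ 43.7°.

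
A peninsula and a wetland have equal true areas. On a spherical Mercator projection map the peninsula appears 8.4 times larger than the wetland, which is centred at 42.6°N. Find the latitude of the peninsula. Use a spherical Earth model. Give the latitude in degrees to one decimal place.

For equal true areas on Mercator, apparent areas scale as sec²φ, so the ratio is cos²φ₂ / cos²φ₁.
cos²φ₂ / cos²φ₁ = 8.4  ⇒  cos φ₁ = cos 42.6° / √8.4 = 0.7361/2.898 = 0.2540.
φ₁ = arccos(0.2540) ≈ 75.3°.

75.3°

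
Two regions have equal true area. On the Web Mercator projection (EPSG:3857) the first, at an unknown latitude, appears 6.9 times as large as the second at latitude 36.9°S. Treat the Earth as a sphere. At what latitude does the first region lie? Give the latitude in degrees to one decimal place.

For equal true areas on Mercator, apparent areas scale as sec²φ, so the ratio is cos²φ₂ / cos²φ₁.
cos²φ₂ / cos²φ₁ = 6.9  ⇒  cos φ₁ = cos 36.9° / √6.9 = 0.7997/2.627 = 0.3044.
φ₁ = arccos(0.3044) ≈ 72.3°.

72.3°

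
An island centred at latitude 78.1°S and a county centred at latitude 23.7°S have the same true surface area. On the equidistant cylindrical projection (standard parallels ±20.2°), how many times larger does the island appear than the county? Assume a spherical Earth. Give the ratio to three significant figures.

With standard parallel φ₀ = 20.2°, the equirectangular projection gives x = Rλ cos φ₀, y = Rφ, so h = 1 and k = cos 20.2° / cos φ.
Areal scale at 78.1°: h·k = 1.000 × 4.551 = 4.551.
Areal scale at 23.7°: h·k = 1.000 × 1.025 = 1.025.
Ratio = 4.551/1.025 ≈ 4.44.

4.44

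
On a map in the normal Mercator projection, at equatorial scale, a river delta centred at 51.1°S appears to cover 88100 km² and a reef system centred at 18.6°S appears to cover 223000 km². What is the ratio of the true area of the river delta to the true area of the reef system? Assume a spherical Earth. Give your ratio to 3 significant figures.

Since Mercator area scale is 1/cos²φ, the true area equals the apparent area multiplied by cos²φ.
True area of river delta: 88100 × cos²(51.1°) = 88100 × 0.3943 = 34740 km².
True area of reef system: 223000 × cos²(18.6°) = 223000 × 0.8983 = 200300 km².
Ratio = 34740 / 200300 ≈ 0.173.

0.173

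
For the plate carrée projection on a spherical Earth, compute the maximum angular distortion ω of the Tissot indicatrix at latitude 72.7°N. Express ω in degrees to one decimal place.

65.6°

For the equirectangular projection with φ₀ = 0 (plate carrée), h = 1 along meridians and k = sec φ along parallels.
At 72.7°: h = 1.000, k = 3.363; principal scales a = 3.363, b = 1.000.
sin(ω/2) = (a − b)/(a + b) = 2.363/4.363 = 0.5416, so ω = 2 arcsin(0.5416) ≈ 65.6°.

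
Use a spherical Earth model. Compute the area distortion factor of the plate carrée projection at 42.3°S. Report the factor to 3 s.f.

1.35

For the equirectangular projection with φ₀ = 0 (plate carrée), h = 1 along meridians and k = sec φ along parallels.
Areal scale = h·k = 1 × sec φ; at 42.3°, h = 1.000, k = 1.352, so h·k = 1.352.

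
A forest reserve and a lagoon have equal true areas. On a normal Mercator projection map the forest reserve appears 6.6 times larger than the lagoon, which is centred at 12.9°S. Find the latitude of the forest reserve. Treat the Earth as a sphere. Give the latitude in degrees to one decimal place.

For equal true areas on Mercator, apparent areas scale as sec²φ, so the ratio is cos²φ₂ / cos²φ₁.
cos²φ₂ / cos²φ₁ = 6.6  ⇒  cos φ₁ = cos 12.9° / √6.6 = 0.9748/2.569 = 0.3794.
φ₁ = arccos(0.3794) ≈ 67.7°.

67.7°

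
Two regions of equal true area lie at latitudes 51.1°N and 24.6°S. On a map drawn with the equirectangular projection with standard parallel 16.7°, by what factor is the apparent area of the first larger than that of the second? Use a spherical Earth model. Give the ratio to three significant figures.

1.45

The equidistant cylindrical projection with φ₀ = 16.7° has h = 1 (meridians true) and k = cos φ₀ / cos φ along parallels.
Areal scale at 51.1°: h·k = 1.000 × 1.525 = 1.525.
Areal scale at 24.6°: h·k = 1.000 × 1.053 = 1.053.
Ratio = 1.525/1.053 ≈ 1.45.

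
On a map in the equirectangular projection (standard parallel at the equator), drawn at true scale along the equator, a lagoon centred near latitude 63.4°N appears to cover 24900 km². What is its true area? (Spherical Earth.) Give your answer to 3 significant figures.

11100 km²

Plate carrée maps x = Rλ, y = Rφ. The meridian scale is h = 1 and the parallel scale is k = 1/cos φ = sec φ.
Areal scale = h·k = 1 × sec φ; at 63.4°, h = 1.000, k = 2.233, so h·k = 2.233.
True area = apparent / (areal scale) = 24900 / 2.233 ≈ 11100 km².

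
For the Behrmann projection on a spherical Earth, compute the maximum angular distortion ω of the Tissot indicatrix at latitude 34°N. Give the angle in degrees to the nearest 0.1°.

Behrmann is a cylindrical equal-area projection with standard parallels at ±30°. Cylindrical equal-area (φ₀ = 30°): h = cos φ / cos 30° along meridians, k = cos 30° / cos φ along parallels; h·k = 1.
At 34°: h = 0.9573, k = 1.045; principal scales a = 1.045, b = 0.9573.
sin(ω/2) = (a − b)/(a + b) = 0.08733/2.002 = 0.04362, so ω = 2 arcsin(0.04362) ≈ 5.0°.

5.0°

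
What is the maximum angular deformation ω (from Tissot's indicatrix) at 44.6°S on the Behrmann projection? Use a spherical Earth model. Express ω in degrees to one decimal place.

22.3°

Behrmann is a cylindrical equal-area projection with standard parallels at ±30°. For cylindrical equal-area with standard parallel φ₀, h = cos φ / cos φ₀ and k = cos φ₀ / cos φ, so h·k = 1.
At 44.6°: h = 0.8222, k = 1.216; principal scales a = 1.216, b = 0.8222.
sin(ω/2) = (a − b)/(a + b) = 0.3941/2.038 = 0.1933, so ω = 2 arcsin(0.1933) ≈ 22.3°.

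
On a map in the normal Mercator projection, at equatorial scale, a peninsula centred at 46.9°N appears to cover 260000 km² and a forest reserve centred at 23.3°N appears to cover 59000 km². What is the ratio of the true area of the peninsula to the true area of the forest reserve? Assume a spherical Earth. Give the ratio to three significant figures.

Since Mercator area scale is 1/cos²φ, the true area equals the apparent area multiplied by cos²φ.
True area of peninsula: 260000 × cos²(46.9°) = 260000 × 0.4669 = 121400 km².
True area of forest reserve: 59000 × cos²(23.3°) = 59000 × 0.8435 = 49770 km².
Ratio = 121400 / 49770 ≈ 2.44.

2.44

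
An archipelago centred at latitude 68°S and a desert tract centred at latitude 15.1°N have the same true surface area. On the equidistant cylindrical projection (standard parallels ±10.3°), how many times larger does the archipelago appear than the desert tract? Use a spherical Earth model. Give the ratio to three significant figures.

With standard parallel φ₀ = 10.3°, the equirectangular projection gives x = Rλ cos φ₀, y = Rφ, so h = 1 and k = cos 10.3° / cos φ.
Areal scale at 68°: h·k = 1.000 × 2.626 = 2.626.
Areal scale at 15.1°: h·k = 1.000 × 1.019 = 1.019.
Ratio = 2.626/1.019 ≈ 2.58.

2.58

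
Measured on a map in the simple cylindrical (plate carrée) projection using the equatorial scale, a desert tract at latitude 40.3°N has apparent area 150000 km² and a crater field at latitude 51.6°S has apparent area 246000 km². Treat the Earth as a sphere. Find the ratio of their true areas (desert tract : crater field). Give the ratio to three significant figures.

0.749

Plate carrée has h = 1 and k = sec φ, giving areal scale sec φ; true area = (apparent area) · cos φ.
True area of desert tract: 150000 × cos(40.3°) = 150000 × 0.7627 = 114400 km².
True area of crater field: 246000 × cos(51.6°) = 246000 × 0.6211 = 152800 km².
Ratio = 114400 / 152800 ≈ 0.749.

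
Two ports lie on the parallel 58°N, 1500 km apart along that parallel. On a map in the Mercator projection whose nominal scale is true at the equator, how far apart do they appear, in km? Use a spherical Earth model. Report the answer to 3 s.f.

2830 km

Mercator is conformal, so the point scale is isotropic: h = k = sec φ = 1/cos φ.
Along the parallel, k = sec 58° = 1/0.5299 = 1.887.
Map distance = 1500 × 1.887 ≈ 2830 km.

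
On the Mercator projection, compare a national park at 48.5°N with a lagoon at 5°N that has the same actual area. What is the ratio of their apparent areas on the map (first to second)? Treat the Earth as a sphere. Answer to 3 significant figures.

2.26

Mercator is conformal with k = sec φ, so areal scale = k² = sec²φ.
At 48.5°: sec²(48.5°) = 1/0.6626² = 2.278.
At 5°: sec²(5°) = 1/0.9962² = 1.008.
Ratio = 2.278/1.008 = cos²(5°)/cos²(48.5°) ≈ 2.26.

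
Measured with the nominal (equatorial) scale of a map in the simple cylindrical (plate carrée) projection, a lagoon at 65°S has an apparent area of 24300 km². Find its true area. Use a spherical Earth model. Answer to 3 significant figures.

10300 km²

Plate carrée maps x = Rλ, y = Rφ. The meridian scale is h = 1 and the parallel scale is k = 1/cos φ = sec φ.
Areal scale = h·k = 1 × sec φ; at 65°, h = 1.000, k = 2.366, so h·k = 2.366.
True area = apparent / (areal scale) = 24300 / 2.366 ≈ 10300 km².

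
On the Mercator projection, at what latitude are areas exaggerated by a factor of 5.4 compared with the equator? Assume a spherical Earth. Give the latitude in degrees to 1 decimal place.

64.5°

Mercator areal scale is sec²φ.
sec²φ = 5.4  ⇒  cos²φ = 0.1852  ⇒  cos φ = 0.4303.
φ = arccos(0.4303) ≈ 64.5°.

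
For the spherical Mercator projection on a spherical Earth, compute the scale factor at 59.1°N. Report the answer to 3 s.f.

1.95

For Mercator, h = k = sec φ (a conformal cylindrical projection has a single point scale, 1/cos φ).
k = 1/cos 59.1° = 1/0.5135 = 1.947.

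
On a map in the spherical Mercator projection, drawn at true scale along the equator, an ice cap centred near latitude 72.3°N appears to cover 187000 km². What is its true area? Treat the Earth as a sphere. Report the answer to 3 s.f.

17300 km²

For Mercator, h = k = sec φ (a conformal cylindrical projection has a single point scale, 1/cos φ).
Areal scale = k² = sec²φ = 1/cos²(72.3°) = 1/0.3040² = 10.82.
True area = apparent / (areal scale) = 187000 / 10.82 ≈ 17300 km².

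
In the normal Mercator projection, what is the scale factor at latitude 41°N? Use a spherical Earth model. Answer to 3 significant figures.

For Mercator, h = k = sec φ (a conformal cylindrical projection has a single point scale, 1/cos φ).
k = 1/cos 41° = 1/0.7547 = 1.325.

1.33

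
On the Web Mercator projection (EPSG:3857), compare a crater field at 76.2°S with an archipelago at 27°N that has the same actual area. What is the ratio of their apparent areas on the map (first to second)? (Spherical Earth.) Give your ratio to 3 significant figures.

14.0

Mercator areal scale is sec²φ.
At 76.2°: sec²(76.2°) = 1/0.2385² = 17.58.
At 27°: sec²(27°) = 1/0.8910² = 1.260.
Ratio = 17.58/1.260 = cos²(27°)/cos²(76.2°) ≈ 14.0.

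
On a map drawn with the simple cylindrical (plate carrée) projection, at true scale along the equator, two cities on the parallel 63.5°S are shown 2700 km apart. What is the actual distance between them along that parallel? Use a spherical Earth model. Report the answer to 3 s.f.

1200 km

For the equirectangular projection with φ₀ = 0 (plate carrée), h = 1 along meridians and k = sec φ along parallels.
Along the parallel at 63.5°, map distances are exaggerated by k = sec 63.5° = 2.241.
True distance = 2700 / 2.241 = 2700 × cos 63.5° ≈ 1200 km.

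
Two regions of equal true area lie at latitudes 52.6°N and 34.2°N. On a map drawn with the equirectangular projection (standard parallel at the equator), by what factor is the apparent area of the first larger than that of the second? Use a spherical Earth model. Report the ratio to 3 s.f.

1.36

Plate carrée maps x = Rλ, y = Rφ. The meridian scale is h = 1 and the parallel scale is k = 1/cos φ = sec φ.
Areal scale at 52.6°: h·k = 1.000 × 1.646 = 1.646.
Areal scale at 34.2°: h·k = 1.000 × 1.209 = 1.209.
Ratio = 1.646/1.209 ≈ 1.36.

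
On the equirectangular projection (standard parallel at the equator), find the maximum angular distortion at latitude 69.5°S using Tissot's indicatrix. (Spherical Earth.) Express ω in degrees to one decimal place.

57.5°

In the plate carrée (x = Rλ, y = Rφ), meridians are true-scale (h = 1) and parallels are stretched by k = sec φ.
At 69.5°: h = 1.000, k = 2.855; principal scales a = 2.855, b = 1.000.
sin(ω/2) = (a − b)/(a + b) = 1.855/3.855 = 0.4813, so ω = 2 arcsin(0.4813) ≈ 57.5°.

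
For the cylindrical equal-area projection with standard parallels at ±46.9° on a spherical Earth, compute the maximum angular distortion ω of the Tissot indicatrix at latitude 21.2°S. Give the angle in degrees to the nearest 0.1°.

A cylindrical equal-area projection with standard parallel φ₀ has meridian scale h = cos φ / cos φ₀ and parallel scale k = cos φ₀ / cos φ (so areas are preserved, h·k = 1).
At 21.2°: h = 1.364, k = 0.7329; principal scales a = 1.364, b = 0.7329.
sin(ω/2) = (a − b)/(a + b) = 0.6316/2.097 = 0.3012, so ω = 2 arcsin(0.3012) ≈ 35.1°.

35.1°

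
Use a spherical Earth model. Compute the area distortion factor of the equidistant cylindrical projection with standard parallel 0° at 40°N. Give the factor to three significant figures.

1.31

Plate carrée maps x = Rλ, y = Rφ. The meridian scale is h = 1 and the parallel scale is k = 1/cos φ = sec φ.
Areal scale = h·k = 1 × sec φ; at 40°, h = 1.000, k = 1.305, so h·k = 1.305.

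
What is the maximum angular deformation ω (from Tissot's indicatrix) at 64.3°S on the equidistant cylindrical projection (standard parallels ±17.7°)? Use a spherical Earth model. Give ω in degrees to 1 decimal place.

44.0°

In the equirectangular projection with standard parallel φ₀ = 17.7° (x = Rλ cos φ₀, y = Rφ), meridians are true-scale (h = 1) and the parallel scale is k = cos φ₀ / cos φ.
At 64.3°: h = 1.000, k = 2.197; principal scales a = 2.197, b = 1.000.
sin(ω/2) = (a − b)/(a + b) = 1.197/3.197 = 0.3744, so ω = 2 arcsin(0.3744) ≈ 44.0°.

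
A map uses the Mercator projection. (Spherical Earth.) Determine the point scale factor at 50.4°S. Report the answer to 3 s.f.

The Mercator projection is conformal; its linear scale factor is the same in every direction and equals sec φ = 1/cos φ.
k = 1/cos 50.4° = 1/0.6374 = 1.569.

1.57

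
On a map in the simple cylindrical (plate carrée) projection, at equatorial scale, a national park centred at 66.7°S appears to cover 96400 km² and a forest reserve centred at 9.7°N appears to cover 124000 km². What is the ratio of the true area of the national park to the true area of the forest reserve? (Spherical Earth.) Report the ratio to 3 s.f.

0.312

On the plate carrée, areal scale = h·k = 1 × sec φ, so true area = apparent × cos φ.
True area of national park: 96400 × cos(66.7°) = 96400 × 0.3955 = 38130 km².
True area of forest reserve: 124000 × cos(9.7°) = 124000 × 0.9857 = 122200 km².
Ratio = 38130 / 122200 ≈ 0.312.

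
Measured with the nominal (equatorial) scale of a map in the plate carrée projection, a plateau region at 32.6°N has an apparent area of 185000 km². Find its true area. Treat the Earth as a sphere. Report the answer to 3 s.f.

Plate carrée maps x = Rλ, y = Rφ. The meridian scale is h = 1 and the parallel scale is k = 1/cos φ = sec φ.
Areal scale = h·k = 1 × sec φ; at 32.6°, h = 1.000, k = 1.187, so h·k = 1.187.
True area = apparent / (areal scale) = 185000 / 1.187 ≈ 156000 km².

156000 km²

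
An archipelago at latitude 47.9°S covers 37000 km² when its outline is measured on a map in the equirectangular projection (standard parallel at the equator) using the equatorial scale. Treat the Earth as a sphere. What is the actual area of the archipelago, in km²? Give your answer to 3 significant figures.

Plate carrée maps x = Rλ, y = Rφ. The meridian scale is h = 1 and the parallel scale is k = 1/cos φ = sec φ.
Areal scale = h·k = 1 × sec φ; at 47.9°, h = 1.000, k = 1.492, so h·k = 1.492.
True area = apparent / (areal scale) = 37000 / 1.492 ≈ 24800 km².

24800 km²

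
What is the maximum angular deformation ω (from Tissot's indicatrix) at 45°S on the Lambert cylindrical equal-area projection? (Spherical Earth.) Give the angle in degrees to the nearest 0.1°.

The Lambert cylindrical equal-area projection is the cylindrical equal-area projection with its standard parallel at the equator (φ₀ = 0). For cylindrical equal-area with standard parallel φ₀, h = cos φ / cos φ₀ and k = cos φ₀ / cos φ, so h·k = 1.
At 45°: h = 0.7071, k = 1.414; principal scales a = 1.414, b = 0.7071.
sin(ω/2) = (a − b)/(a + b) = 0.7071/2.121 = 0.3333, so ω = 2 arcsin(0.3333) ≈ 38.9°.

38.9°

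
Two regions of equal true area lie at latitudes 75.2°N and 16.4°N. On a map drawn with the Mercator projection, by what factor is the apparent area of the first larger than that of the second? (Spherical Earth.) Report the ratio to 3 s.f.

Mercator areal scale is sec²φ.
At 75.2°: sec²(75.2°) = 1/0.2554² = 15.33.
At 16.4°: sec²(16.4°) = 1/0.9593² = 1.087.
Ratio = 15.33/1.087 = cos²(16.4°)/cos²(75.2°) ≈ 14.1.

14.1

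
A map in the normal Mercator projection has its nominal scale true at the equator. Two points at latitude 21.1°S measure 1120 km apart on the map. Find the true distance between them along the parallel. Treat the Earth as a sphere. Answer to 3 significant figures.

1040 km

For Mercator, h = k = sec φ (a conformal cylindrical projection has a single point scale, 1/cos φ).
Along the parallel at 21.1°, map distances are exaggerated by k = sec 21.1° = 1.072.
True distance = 1120 / 1.072 = 1120 × cos 21.1° ≈ 1040 km.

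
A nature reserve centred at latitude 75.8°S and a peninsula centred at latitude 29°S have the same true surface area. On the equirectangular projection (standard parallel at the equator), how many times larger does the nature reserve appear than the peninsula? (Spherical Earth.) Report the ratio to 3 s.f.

3.57

For the equirectangular projection with φ₀ = 0 (plate carrée), h = 1 along meridians and k = sec φ along parallels.
Areal scale at 75.8°: h·k = 1.000 × 4.077 = 4.077.
Areal scale at 29°: h·k = 1.000 × 1.143 = 1.143.
Ratio = 4.077/1.143 ≈ 3.57.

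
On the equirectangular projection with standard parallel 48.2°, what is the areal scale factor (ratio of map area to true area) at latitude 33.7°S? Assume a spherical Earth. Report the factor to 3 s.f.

In the equirectangular projection with standard parallel φ₀ = 48.2° (x = Rλ cos φ₀, y = Rφ), meridians are true-scale (h = 1) and the parallel scale is k = cos φ₀ / cos φ.
Areal scale = h·k = 1 × cos φ₀ / cos φ; at 33.7°, h = 1.000, k = 0.8012, so h·k = 0.8012.

0.801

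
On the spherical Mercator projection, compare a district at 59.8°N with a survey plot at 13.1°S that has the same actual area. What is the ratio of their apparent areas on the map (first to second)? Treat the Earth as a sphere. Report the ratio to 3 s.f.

Mercator areal scale is sec²φ.
At 59.8°: sec²(59.8°) = 1/0.5030² = 3.952.
At 13.1°: sec²(13.1°) = 1/0.9740² = 1.054.
Ratio = 3.952/1.054 = cos²(13.1°)/cos²(59.8°) ≈ 3.75.

3.75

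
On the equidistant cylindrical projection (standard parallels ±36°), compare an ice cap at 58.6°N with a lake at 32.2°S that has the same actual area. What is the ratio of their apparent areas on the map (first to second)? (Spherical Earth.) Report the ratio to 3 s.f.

1.62

In the equirectangular projection with standard parallel φ₀ = 36° (x = Rλ cos φ₀, y = Rφ), meridians are true-scale (h = 1) and the parallel scale is k = cos φ₀ / cos φ.
Areal scale at 58.6°: h·k = 1.000 × 1.553 = 1.553.
Areal scale at 32.2°: h·k = 1.000 × 0.9561 = 0.9561.
Ratio = 1.553/0.9561 ≈ 1.62.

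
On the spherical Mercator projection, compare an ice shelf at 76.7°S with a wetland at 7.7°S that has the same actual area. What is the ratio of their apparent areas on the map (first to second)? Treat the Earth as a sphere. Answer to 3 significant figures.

18.6

On Mercator, area is exaggerated by sec²φ = 1/cos²φ.
At 76.7°: sec²(76.7°) = 1/0.2300² = 18.90.
At 7.7°: sec²(7.7°) = 1/0.9910² = 1.018.
Ratio = 18.90/1.018 = cos²(7.7°)/cos²(76.7°) ≈ 18.6.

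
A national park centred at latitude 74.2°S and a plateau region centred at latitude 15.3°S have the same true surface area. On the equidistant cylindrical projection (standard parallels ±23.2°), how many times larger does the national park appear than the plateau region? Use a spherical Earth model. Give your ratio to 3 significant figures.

In the equirectangular projection with standard parallel φ₀ = 23.2° (x = Rλ cos φ₀, y = Rφ), meridians are true-scale (h = 1) and the parallel scale is k = cos φ₀ / cos φ.
Areal scale at 74.2°: h·k = 1.000 × 3.376 = 3.376.
Areal scale at 15.3°: h·k = 1.000 × 0.9529 = 0.9529.
Ratio = 3.376/0.9529 ≈ 3.54.

3.54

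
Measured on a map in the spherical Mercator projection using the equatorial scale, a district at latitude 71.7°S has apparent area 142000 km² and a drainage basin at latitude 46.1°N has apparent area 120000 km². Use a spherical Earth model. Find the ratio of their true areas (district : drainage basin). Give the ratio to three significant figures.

0.243

On Mercator the areal scale is sec²φ, so true area = apparent × cos²φ.
True area of district: 142000 × cos²(71.7°) = 142000 × 0.09859 = 14000 km².
True area of drainage basin: 120000 × cos²(46.1°) = 120000 × 0.4808 = 57700 km².
Ratio = 14000 / 57700 ≈ 0.243.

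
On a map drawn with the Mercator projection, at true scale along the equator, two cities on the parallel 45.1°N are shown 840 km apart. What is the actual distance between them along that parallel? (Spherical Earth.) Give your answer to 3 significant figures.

593 km

The Mercator projection is conformal; its linear scale factor is the same in every direction and equals sec φ = 1/cos φ.
Along the parallel at 45.1°, map distances are exaggerated by k = sec 45.1° = 1.417.
True distance = 840 / 1.417 = 840 × cos 45.1° ≈ 593 km.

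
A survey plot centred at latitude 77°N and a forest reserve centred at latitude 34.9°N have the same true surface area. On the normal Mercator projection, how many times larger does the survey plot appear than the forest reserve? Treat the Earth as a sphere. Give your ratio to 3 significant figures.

Mercator areal scale is sec²φ.
At 77°: sec²(77°) = 1/0.2250² = 19.76.
At 34.9°: sec²(34.9°) = 1/0.8202² = 1.487.
Ratio = 19.76/1.487 = cos²(34.9°)/cos²(77°) ≈ 13.3.

13.3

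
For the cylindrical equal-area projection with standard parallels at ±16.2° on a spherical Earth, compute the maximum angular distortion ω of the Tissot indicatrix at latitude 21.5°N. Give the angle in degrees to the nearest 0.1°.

Cylindrical equal-area (φ₀ = 16.2°): h = cos φ / cos 16.2° along meridians, k = cos 16.2° / cos φ along parallels; h·k = 1.
At 21.5°: h = 0.9689, k = 1.032; principal scales a = 1.032, b = 0.9689.
sin(ω/2) = (a − b)/(a + b) = 0.06322/2.001 = 0.03160, so ω = 2 arcsin(0.03160) ≈ 3.6°.

3.6°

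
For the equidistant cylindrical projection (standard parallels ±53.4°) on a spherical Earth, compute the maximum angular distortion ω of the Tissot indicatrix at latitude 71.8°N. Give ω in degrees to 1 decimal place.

The equidistant cylindrical projection with φ₀ = 53.4° has h = 1 (meridians true) and k = cos φ₀ / cos φ along parallels.
At 71.8°: h = 1.000, k = 1.909; principal scales a = 1.909, b = 1.000.
sin(ω/2) = (a − b)/(a + b) = 0.9089/2.909 = 0.3125, so ω = 2 arcsin(0.3125) ≈ 36.4°.

36.4°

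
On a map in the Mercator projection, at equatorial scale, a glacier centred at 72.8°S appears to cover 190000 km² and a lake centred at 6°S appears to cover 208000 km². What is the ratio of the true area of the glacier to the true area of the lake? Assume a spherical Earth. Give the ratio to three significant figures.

Since Mercator area scale is 1/cos²φ, the true area equals the apparent area multiplied by cos²φ.
True area of glacier: 190000 × cos²(72.8°) = 190000 × 0.08744 = 16610 km².
True area of lake: 208000 × cos²(6°) = 208000 × 0.9891 = 205700 km².
Ratio = 16610 / 205700 ≈ 0.0808.

0.0808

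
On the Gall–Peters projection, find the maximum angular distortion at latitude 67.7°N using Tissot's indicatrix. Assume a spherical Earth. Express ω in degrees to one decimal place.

Gall–Peters is a cylindrical equal-area projection with standard parallels at ±45°. A cylindrical equal-area projection with standard parallel φ₀ has meridian scale h = cos φ / cos φ₀ and parallel scale k = cos φ₀ / cos φ (so areas are preserved, h·k = 1).
At 67.7°: h = 0.5366, k = 1.863; principal scales a = 1.863, b = 0.5366.
sin(ω/2) = (a − b)/(a + b) = 1.327/2.400 = 0.5528, so ω = 2 arcsin(0.5528) ≈ 67.1°.

67.1°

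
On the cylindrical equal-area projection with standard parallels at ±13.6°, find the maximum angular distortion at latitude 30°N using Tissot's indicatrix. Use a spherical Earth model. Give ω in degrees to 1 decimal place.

13.2°

A cylindrical equal-area projection with standard parallel φ₀ has meridian scale h = cos φ / cos φ₀ and parallel scale k = cos φ₀ / cos φ (so areas are preserved, h·k = 1).
At 30°: h = 0.8910, k = 1.122; principal scales a = 1.122, b = 0.8910.
sin(ω/2) = (a − b)/(a + b) = 0.2313/2.013 = 0.1149, so ω = 2 arcsin(0.1149) ≈ 13.2°.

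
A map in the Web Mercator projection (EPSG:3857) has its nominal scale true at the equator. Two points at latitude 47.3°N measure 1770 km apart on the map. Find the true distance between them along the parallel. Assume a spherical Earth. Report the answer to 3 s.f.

Mercator is conformal, so the point scale is isotropic: h = k = sec φ = 1/cos φ.
Along the parallel at 47.3°, map distances are exaggerated by k = sec 47.3° = 1.475.
True distance = 1770 / 1.475 = 1770 × cos 47.3° ≈ 1200 km.

1200 km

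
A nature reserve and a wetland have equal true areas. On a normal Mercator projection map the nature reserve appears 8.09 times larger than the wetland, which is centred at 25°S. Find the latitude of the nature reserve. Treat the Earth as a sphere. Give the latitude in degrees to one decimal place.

71.4°

Mercator areal scale is sec²φ, so apparent-area ratio = sec²φ₁ / sec²φ₂ = cos²φ₂ / cos²φ₁.
cos²φ₂ / cos²φ₁ = 8.09  ⇒  cos φ₁ = cos 25° / √8.09 = 0.9063/2.844 = 0.3186.
φ₁ = arccos(0.3186) ≈ 71.4°.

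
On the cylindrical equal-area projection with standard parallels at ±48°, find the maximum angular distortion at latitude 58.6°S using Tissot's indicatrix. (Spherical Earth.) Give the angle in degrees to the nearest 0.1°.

28.4°

For cylindrical equal-area with standard parallel φ₀, h = cos φ / cos φ₀ and k = cos φ₀ / cos φ, so h·k = 1.
At 58.6°: h = 0.7786, k = 1.284; principal scales a = 1.284, b = 0.7786.
sin(ω/2) = (a − b)/(a + b) = 0.5057/2.063 = 0.2451, so ω = 2 arcsin(0.2451) ≈ 28.4°.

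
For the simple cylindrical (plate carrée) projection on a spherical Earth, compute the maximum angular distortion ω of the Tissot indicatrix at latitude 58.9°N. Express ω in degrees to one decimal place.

37.2°

For the equirectangular projection with φ₀ = 0 (plate carrée), h = 1 along meridians and k = sec φ along parallels.
At 58.9°: h = 1.000, k = 1.936; principal scales a = 1.936, b = 1.000.
sin(ω/2) = (a − b)/(a + b) = 0.9360/2.936 = 0.3188, so ω = 2 arcsin(0.3188) ≈ 37.2°.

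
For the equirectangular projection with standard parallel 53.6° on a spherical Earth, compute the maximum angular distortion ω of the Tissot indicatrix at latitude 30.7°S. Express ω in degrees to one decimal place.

21.1°

With standard parallel φ₀ = 53.6°, the equirectangular projection gives x = Rλ cos φ₀, y = Rφ, so h = 1 and k = cos 53.6° / cos φ.
At 30.7°: h = 1.000, k = 0.6901; principal scales a = 1.000, b = 0.6901.
sin(ω/2) = (a − b)/(a + b) = 0.3099/1.690 = 0.1833, so ω = 2 arcsin(0.1833) ≈ 21.1°.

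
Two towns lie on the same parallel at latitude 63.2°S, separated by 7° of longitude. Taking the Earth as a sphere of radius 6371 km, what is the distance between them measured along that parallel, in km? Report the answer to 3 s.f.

351 km

Arc length along a parallel = R cos φ · Δλ (with Δλ in radians).
= 6371 × cos 63.2° × (7° × π/180) = 6371 × 0.4509 × 0.1222 ≈ 351 km.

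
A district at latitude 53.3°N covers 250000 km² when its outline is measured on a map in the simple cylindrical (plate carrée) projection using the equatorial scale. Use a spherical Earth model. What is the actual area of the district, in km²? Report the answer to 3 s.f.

149000 km²

In the plate carrée (x = Rλ, y = Rφ), meridians are true-scale (h = 1) and parallels are stretched by k = sec φ.
Areal scale = h·k = 1 × sec φ; at 53.3°, h = 1.000, k = 1.673, so h·k = 1.673.
True area = apparent / (areal scale) = 250000 / 1.673 ≈ 149000 km².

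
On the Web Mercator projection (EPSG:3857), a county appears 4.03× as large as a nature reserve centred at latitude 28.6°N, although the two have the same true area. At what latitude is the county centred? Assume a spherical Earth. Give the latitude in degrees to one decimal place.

64.1°

On Mercator, (apparent₁)/(apparent₂) = sec²φ₁ / sec²φ₂ when true areas are equal.
cos²φ₂ / cos²φ₁ = 4.03  ⇒  cos φ₁ = cos 28.6° / √4.03 = 0.8780/2.007 = 0.4374.
φ₁ = arccos(0.4374) ≈ 64.1°.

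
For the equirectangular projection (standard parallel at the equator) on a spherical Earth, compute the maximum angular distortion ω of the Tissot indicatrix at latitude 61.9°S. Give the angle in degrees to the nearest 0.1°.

For the equirectangular projection with φ₀ = 0 (plate carrée), h = 1 along meridians and k = sec φ along parallels.
At 61.9°: h = 1.000, k = 2.123; principal scales a = 2.123, b = 1.000.
sin(ω/2) = (a − b)/(a + b) = 1.123/3.123 = 0.3596, so ω = 2 arcsin(0.3596) ≈ 42.2°.

42.2°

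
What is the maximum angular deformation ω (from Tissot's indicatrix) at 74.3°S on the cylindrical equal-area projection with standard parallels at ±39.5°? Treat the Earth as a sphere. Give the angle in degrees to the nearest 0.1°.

For cylindrical equal-area with standard parallel φ₀, h = cos φ / cos φ₀ and k = cos φ₀ / cos φ, so h·k = 1.
At 74.3°: h = 0.3507, k = 2.852; principal scales a = 2.852, b = 0.3507.
sin(ω/2) = (a − b)/(a + b) = 2.501/3.202 = 0.7810, so ω = 2 arcsin(0.7810) ≈ 102.7°.

102.7°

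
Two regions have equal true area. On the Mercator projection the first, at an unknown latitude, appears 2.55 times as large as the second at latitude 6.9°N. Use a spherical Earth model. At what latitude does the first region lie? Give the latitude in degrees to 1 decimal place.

51.6°

For equal true areas on Mercator, apparent areas scale as sec²φ, so the ratio is cos²φ₂ / cos²φ₁.
cos²φ₂ / cos²φ₁ = 2.55  ⇒  cos φ₁ = cos 6.9° / √2.55 = 0.9928/1.597 = 0.6217.
φ₁ = arccos(0.6217) ≈ 51.6°.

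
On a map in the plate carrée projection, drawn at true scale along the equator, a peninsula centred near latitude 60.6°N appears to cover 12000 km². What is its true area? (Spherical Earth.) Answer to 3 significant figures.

Plate carrée maps x = Rλ, y = Rφ. The meridian scale is h = 1 and the parallel scale is k = 1/cos φ = sec φ.
Areal scale = h·k = 1 × sec φ; at 60.6°, h = 1.000, k = 2.037, so h·k = 2.037.
True area = apparent / (areal scale) = 12000 / 2.037 ≈ 5890 km².

5890 km²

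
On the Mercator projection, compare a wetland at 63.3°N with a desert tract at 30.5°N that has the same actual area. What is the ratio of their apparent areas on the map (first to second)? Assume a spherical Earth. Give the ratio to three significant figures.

Mercator is conformal with k = sec φ, so areal scale = k² = sec²φ.
At 63.3°: sec²(63.3°) = 1/0.4493² = 4.953.
At 30.5°: sec²(30.5°) = 1/0.8616² = 1.347.
Ratio = 4.953/1.347 = cos²(30.5°)/cos²(63.3°) ≈ 3.68.

3.68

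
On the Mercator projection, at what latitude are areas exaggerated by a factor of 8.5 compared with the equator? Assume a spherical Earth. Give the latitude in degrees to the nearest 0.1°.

Mercator areal scale is sec²φ.
sec²φ = 8.5  ⇒  cos²φ = 0.1176  ⇒  cos φ = 0.3430.
φ = arccos(0.3430) ≈ 69.9°.

69.9°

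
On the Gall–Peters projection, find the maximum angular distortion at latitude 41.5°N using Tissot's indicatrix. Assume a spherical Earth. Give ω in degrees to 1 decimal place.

6.6°

Gall–Peters is a cylindrical equal-area projection with standard parallels at ±45°. For cylindrical equal-area with standard parallel φ₀, h = cos φ / cos φ₀ and k = cos φ₀ / cos φ, so h·k = 1.
At 41.5°: h = 1.059, k = 0.9441; principal scales a = 1.059, b = 0.9441.
sin(ω/2) = (a − b)/(a + b) = 0.1151/2.003 = 0.05743, so ω = 2 arcsin(0.05743) ≈ 6.6°.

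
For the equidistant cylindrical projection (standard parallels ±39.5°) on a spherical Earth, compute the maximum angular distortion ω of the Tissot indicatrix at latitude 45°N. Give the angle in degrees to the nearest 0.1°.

5.0°

With standard parallel φ₀ = 39.5°, the equirectangular projection gives x = Rλ cos φ₀, y = Rφ, so h = 1 and k = cos 39.5° / cos φ.
At 45°: h = 1.000, k = 1.091; principal scales a = 1.091, b = 1.000.
sin(ω/2) = (a − b)/(a + b) = 0.09124/2.091 = 0.04363, so ω = 2 arcsin(0.04363) ≈ 5.0°.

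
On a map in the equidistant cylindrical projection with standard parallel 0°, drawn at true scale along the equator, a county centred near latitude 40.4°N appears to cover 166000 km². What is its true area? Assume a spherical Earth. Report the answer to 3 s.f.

126000 km²

Plate carrée maps x = Rλ, y = Rφ. The meridian scale is h = 1 and the parallel scale is k = 1/cos φ = sec φ.
Areal scale = h·k = 1 × sec φ; at 40.4°, h = 1.000, k = 1.313, so h·k = 1.313.
True area = apparent / (areal scale) = 166000 / 1.313 ≈ 126000 km².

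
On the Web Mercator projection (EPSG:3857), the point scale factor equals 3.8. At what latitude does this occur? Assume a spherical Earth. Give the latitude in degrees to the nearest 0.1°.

74.7°

Mercator scale is k = sec φ = 1/cos φ.
1/cos φ = 3.8  ⇒  cos φ = 0.2632  ⇒  φ = arccos(0.2632) ≈ 74.7°.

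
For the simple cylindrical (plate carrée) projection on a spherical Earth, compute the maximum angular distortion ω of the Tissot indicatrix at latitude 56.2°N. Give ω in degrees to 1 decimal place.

Plate carrée maps x = Rλ, y = Rφ. The meridian scale is h = 1 and the parallel scale is k = 1/cos φ = sec φ.
At 56.2°: h = 1.000, k = 1.798; principal scales a = 1.798, b = 1.000.
sin(ω/2) = (a − b)/(a + b) = 0.7976/2.798 = 0.2851, so ω = 2 arcsin(0.2851) ≈ 33.1°.

33.1°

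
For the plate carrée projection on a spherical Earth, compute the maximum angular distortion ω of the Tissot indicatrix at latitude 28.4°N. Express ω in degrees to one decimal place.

For the equirectangular projection with φ₀ = 0 (plate carrée), h = 1 along meridians and k = sec φ along parallels.
At 28.4°: h = 1.000, k = 1.137; principal scales a = 1.137, b = 1.000.
sin(ω/2) = (a − b)/(a + b) = 0.1368/2.137 = 0.06403, so ω = 2 arcsin(0.06403) ≈ 7.3°.

7.3°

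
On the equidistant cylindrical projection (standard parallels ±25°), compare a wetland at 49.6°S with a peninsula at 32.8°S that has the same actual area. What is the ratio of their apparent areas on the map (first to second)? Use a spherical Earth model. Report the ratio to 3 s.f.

1.30

With standard parallel φ₀ = 25°, the equirectangular projection gives x = Rλ cos φ₀, y = Rφ, so h = 1 and k = cos 25° / cos φ.
Areal scale at 49.6°: h·k = 1.000 × 1.398 = 1.398.
Areal scale at 32.8°: h·k = 1.000 × 1.078 = 1.078.
Ratio = 1.398/1.078 ≈ 1.30.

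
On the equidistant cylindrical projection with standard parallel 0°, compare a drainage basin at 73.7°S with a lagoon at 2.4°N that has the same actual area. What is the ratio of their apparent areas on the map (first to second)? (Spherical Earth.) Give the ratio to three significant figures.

3.56

In the plate carrée (x = Rλ, y = Rφ), meridians are true-scale (h = 1) and parallels are stretched by k = sec φ.
Areal scale at 73.7°: h·k = 1.000 × 3.563 = 3.563.
Areal scale at 2.4°: h·k = 1.000 × 1.001 = 1.001.
Ratio = 3.563/1.001 ≈ 3.56.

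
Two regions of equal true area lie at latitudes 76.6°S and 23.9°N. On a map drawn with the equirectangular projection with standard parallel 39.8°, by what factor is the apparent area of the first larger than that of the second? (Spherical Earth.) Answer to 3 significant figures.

3.95

In the equirectangular projection with standard parallel φ₀ = 39.8° (x = Rλ cos φ₀, y = Rφ), meridians are true-scale (h = 1) and the parallel scale is k = cos φ₀ / cos φ.
Areal scale at 76.6°: h·k = 1.000 × 3.315 = 3.315.
Areal scale at 23.9°: h·k = 1.000 × 0.8403 = 0.8403.
Ratio = 3.315/0.8403 ≈ 3.95.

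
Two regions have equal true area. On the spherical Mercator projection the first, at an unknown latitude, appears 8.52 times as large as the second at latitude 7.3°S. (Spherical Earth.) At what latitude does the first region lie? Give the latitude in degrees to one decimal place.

Mercator areal scale is sec²φ, so apparent-area ratio = sec²φ₁ / sec²φ₂ = cos²φ₂ / cos²φ₁.
cos²φ₂ / cos²φ₁ = 8.52  ⇒  cos φ₁ = cos 7.3° / √8.52 = 0.9919/2.919 = 0.3398.
φ₁ = arccos(0.3398) ≈ 70.1°.

70.1°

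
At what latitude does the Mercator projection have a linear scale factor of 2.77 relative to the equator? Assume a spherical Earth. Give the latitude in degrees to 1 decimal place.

Mercator scale is k = sec φ = 1/cos φ.
1/cos φ = 2.77  ⇒  cos φ = 0.3610  ⇒  φ = arccos(0.3610) ≈ 68.8°.

68.8°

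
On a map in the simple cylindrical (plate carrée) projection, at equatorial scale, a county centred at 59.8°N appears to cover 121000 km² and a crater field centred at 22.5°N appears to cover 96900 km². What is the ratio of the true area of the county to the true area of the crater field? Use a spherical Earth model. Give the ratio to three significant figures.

0.680

Plate carrée has h = 1 and k = sec φ, giving areal scale sec φ; true area = (apparent area) · cos φ.
True area of county: 121000 × cos(59.8°) = 121000 × 0.5030 = 60870 km².
True area of crater field: 96900 × cos(22.5°) = 96900 × 0.9239 = 89520 km².
Ratio = 60870 / 89520 ≈ 0.680.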